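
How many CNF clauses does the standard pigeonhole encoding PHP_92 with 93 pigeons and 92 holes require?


The PHP encoding has two parts:
1) At-least-one-hole clauses: 93 (one per pigeon, each with 92 literals).
2) At-most-one-pigeon-per-hole clauses: 92 holes * C(93,2) = 92 * 4278 = 393576.
Total clauses = 93 + 393576 = 393669.

393669


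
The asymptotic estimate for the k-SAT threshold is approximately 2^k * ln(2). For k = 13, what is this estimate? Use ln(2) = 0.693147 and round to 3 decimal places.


Using the asymptotic formula: threshold ~ 2^k * ln(2).
2^13 = 8192.
8192 * 0.693147 = 5678.26.

5678.26


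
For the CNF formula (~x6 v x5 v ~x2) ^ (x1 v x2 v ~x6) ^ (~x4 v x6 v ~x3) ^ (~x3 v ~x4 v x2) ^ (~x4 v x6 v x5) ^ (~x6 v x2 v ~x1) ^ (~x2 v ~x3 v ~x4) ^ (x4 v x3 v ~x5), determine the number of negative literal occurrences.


Scan each clause for negated literals.
Clause 1: 2 negative; Clause 2: 1 negative; Clause 3: 2 negative; Clause 4: 2 negative; Clause 5: 1 negative; Clause 6: 2 negative; Clause 7: 3 negative; Clause 8: 1 negative.
Total negative literal occurrences = 14.

14


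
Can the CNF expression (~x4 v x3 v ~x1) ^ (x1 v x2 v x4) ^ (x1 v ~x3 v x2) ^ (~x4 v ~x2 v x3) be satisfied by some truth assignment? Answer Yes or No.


Check all 16 possible truth assignments.
Number of satisfying assignments found: 10.
The formula is satisfiable.

Yes


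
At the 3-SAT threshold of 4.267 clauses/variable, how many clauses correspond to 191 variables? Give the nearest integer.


The 3-SAT phase transition occurs at approximately 4.267 clauses per variable.
m = 4.267 * 191 = 814.997.
Rounded to nearest integer: 815.

815


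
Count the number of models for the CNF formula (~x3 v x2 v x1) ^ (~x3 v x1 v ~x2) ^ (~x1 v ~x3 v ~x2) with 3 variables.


Enumerate all 8 truth assignments over 3 variables.
Test each against every clause.
Satisfying assignments found: 5.

5


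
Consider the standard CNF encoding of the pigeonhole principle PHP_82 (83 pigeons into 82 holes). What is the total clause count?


The PHP encoding has two parts:
1) At-least-one-hole clauses: 83 (one per pigeon, each with 82 literals).
2) At-most-one-pigeon-per-hole clauses: 82 holes * C(83,2) = 82 * 3403 = 279046.
Total clauses = 83 + 279046 = 279129.

279129


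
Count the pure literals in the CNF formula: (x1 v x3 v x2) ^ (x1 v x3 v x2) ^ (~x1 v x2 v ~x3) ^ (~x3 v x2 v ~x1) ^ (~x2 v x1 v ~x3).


A pure literal appears in only one polarity across all clauses.
No pure literals found.
Count = 0.

0


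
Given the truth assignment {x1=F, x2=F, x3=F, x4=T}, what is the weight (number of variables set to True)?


The weight is the number of variables assigned True.
True variables: x4.
Weight = 1.

1


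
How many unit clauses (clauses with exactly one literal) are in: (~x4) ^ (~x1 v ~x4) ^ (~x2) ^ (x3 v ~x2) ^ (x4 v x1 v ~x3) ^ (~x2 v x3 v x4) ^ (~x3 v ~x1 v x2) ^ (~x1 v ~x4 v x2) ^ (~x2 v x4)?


A unit clause contains exactly one literal.
Unit clauses found: (~x4), (~x2).
Count = 2.

2


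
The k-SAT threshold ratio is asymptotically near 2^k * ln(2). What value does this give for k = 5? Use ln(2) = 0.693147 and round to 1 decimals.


Using the asymptotic formula: threshold ~ 2^k * ln(2).
2^5 = 32.
32 * 0.693147 = 22.2.

22.2


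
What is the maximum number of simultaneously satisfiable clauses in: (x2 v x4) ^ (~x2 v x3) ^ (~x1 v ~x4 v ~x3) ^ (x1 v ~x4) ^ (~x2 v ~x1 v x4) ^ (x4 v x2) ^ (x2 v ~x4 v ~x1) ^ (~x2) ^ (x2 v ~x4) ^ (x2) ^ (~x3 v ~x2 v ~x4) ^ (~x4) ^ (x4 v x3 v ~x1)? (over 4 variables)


Enumerate all 16 truth assignments.
For each, count how many of the 13 clauses are satisfied.
The formula is not fully satisfiable, so the maximum is below 13.
Maximum simultaneously satisfiable clauses = 12.

12


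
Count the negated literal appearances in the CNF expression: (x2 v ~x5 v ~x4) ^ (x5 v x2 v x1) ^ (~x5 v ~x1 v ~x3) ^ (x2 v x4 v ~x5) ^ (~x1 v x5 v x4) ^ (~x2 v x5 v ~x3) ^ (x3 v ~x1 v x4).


Scan each clause for negated literals.
Clause 1: 2 negative; Clause 2: 0 negative; Clause 3: 3 negative; Clause 4: 1 negative; Clause 5: 1 negative; Clause 6: 2 negative; Clause 7: 1 negative.
Total negative literal occurrences = 10.

10


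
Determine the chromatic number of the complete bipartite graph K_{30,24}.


K_{30,24} is bipartite by definition: the two parts are independent sets, with every edge crossing between them.
Color all vertices in one part with color 1 and all vertices in the other part with color 2.
Since the graph has at least one edge, one color does not suffice.
Chromatic number = 2.

2


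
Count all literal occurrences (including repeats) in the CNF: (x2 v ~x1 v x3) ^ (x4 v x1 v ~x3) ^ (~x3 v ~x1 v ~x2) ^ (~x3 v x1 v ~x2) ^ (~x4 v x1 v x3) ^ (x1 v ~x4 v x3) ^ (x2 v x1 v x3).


Clause lengths: 3, 3, 3, 3, 3, 3, 3.
Sum = 3 + 3 + 3 + 3 + 3 + 3 + 3 = 21.

21


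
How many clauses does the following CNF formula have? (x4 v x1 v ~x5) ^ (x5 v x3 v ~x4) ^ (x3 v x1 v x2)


Each group enclosed in parentheses joined by ^ is one clause.
Counting the conjuncts: 3 clauses.

3


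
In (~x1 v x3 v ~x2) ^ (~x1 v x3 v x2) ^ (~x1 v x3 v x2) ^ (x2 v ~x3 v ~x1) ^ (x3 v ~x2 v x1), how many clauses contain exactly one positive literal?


A definite clause has exactly one positive literal.
Clause 1: 1 positive -> definite
Clause 2: 2 positive -> not definite
Clause 3: 2 positive -> not definite
Clause 4: 1 positive -> definite
Clause 5: 2 positive -> not definite
Definite clause count = 2.

2


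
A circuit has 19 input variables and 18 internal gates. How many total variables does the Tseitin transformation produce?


The Tseitin transformation introduces one auxiliary variable per gate.
Total variables = inputs + gates = 19 + 18 = 37.

37


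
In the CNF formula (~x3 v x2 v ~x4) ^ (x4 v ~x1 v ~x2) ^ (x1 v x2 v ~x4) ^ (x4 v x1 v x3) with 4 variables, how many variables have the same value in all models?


Find all satisfying assignments: 9 model(s).
Check which variables have the same value in every model.
No variable is fixed across all models.
Backbone size = 0.

0


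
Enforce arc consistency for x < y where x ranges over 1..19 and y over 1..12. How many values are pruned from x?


For the constraint x < y, x needs a supporting value in y's domain.
x can be at most 11 (one less than y's maximum).
Valid x values from domain: 11 out of 19.
Pruned = 19 - 11 = 8.

8


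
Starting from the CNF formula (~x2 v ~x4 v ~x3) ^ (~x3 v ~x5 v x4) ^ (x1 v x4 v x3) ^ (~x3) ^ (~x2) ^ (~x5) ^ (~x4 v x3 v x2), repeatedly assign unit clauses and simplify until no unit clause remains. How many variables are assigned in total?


Unit propagation repeatedly assigns the literal in any unit clause, then simplifies.
Assignments in order: x3 = F, x2 = F, x5 = F, x4 = F, x1 = T.
No further unit clauses remain.
Total variables assigned = 5.

5


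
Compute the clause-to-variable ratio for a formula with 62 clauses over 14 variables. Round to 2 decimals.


Clause-to-variable ratio = clauses / variables.
62 / 14 = 4.43.

4.43


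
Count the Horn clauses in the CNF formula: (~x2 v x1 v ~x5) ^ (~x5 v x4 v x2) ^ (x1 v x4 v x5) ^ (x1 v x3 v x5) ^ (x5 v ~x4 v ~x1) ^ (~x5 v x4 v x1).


A Horn clause has at most one positive literal.
Clause 1: 1 positive lit(s) -> Horn
Clause 2: 2 positive lit(s) -> not Horn
Clause 3: 3 positive lit(s) -> not Horn
Clause 4: 3 positive lit(s) -> not Horn
Clause 5: 1 positive lit(s) -> Horn
Clause 6: 2 positive lit(s) -> not Horn
Total Horn clauses = 2.

2


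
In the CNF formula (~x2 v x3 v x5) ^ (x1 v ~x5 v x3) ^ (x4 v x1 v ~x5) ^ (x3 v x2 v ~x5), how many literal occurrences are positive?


Scan each clause for unnegated literals.
Clause 1: 2 positive; Clause 2: 2 positive; Clause 3: 2 positive; Clause 4: 2 positive.
Total positive literal occurrences = 8.

8


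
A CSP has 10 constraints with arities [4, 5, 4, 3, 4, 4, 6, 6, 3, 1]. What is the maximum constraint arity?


The arities are: 4, 5, 4, 3, 4, 4, 6, 6, 3, 1.
Scan for the maximum value.
Maximum arity = 6.

6


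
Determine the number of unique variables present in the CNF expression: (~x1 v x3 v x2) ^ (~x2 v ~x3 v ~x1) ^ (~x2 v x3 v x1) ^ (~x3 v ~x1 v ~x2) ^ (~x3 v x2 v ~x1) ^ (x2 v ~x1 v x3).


Identify each distinct variable in the formula.
Variables found: x1, x2, x3.
Total distinct variables = 3.

3


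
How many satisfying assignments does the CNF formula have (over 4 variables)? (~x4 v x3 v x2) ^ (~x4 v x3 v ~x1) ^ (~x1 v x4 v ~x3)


Enumerate all 16 truth assignments over 4 variables.
Test each against every clause.
Satisfying assignments found: 11.

11


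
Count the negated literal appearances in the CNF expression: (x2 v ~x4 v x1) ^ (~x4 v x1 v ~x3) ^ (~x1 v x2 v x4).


Scan each clause for negated literals.
Clause 1: 1 negative; Clause 2: 2 negative; Clause 3: 1 negative.
Total negative literal occurrences = 4.

4


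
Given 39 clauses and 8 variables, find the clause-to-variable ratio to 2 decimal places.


Clause-to-variable ratio = clauses / variables.
39 / 8 = 4.88.

4.88


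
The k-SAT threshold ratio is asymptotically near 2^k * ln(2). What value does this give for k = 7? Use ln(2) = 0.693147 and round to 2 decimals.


Using the asymptotic formula: threshold ~ 2^k * ln(2).
2^7 = 128.
128 * 0.693147 = 88.72.

88.72


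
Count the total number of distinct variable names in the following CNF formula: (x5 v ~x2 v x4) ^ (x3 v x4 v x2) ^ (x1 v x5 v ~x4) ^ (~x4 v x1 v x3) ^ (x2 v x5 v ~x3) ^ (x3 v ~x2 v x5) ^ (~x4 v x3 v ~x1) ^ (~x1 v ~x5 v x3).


Identify each distinct variable in the formula.
Variables found: x1, x2, x3, x4, x5.
Total distinct variables = 5.

5


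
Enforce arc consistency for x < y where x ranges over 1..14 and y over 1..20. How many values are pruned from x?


For the constraint x < y, x needs a supporting value in y's domain.
x can be at most 19 (one less than y's maximum).
Valid x values from domain: 14 out of 14.
Pruned = 14 - 14 = 0.

0


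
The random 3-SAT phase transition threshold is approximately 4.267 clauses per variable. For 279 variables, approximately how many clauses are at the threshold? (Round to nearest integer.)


The 3-SAT phase transition occurs at approximately 4.267 clauses per variable.
m = 4.267 * 279 = 1190.493.
Rounded to nearest integer: 1190.

1190


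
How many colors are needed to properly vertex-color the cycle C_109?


An odd cycle cannot be 2-colored: alternating two colors around the cycle returns to the start with a conflict.
Since 109 is odd, three colors are required (and three suffice).
Chromatic number = 3.

3


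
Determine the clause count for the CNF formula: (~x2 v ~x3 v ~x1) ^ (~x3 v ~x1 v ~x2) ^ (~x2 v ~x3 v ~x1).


Each group enclosed in parentheses joined by ^ is one clause.
Counting the conjuncts: 3 clauses.

3


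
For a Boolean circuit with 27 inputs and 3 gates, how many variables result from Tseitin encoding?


The Tseitin transformation introduces one auxiliary variable per gate.
Total variables = inputs + gates = 27 + 3 = 30.

30


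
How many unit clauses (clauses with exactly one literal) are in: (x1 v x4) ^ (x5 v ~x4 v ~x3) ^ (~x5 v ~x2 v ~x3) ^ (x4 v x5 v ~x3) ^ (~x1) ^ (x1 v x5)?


A unit clause contains exactly one literal.
Unit clauses found: (~x1).
Count = 1.

1


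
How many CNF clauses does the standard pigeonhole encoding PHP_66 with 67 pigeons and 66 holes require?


The PHP encoding has two parts:
1) At-least-one-hole clauses: 67 (one per pigeon, each with 66 literals).
2) At-most-one-pigeon-per-hole clauses: 66 holes * C(67,2) = 66 * 2211 = 145926.
Total clauses = 67 + 145926 = 145993.

145993


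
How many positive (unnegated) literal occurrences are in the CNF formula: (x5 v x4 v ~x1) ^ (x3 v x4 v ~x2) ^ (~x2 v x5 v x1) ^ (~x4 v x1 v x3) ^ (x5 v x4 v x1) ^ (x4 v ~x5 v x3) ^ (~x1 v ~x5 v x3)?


Scan each clause for unnegated literals.
Clause 1: 2 positive; Clause 2: 2 positive; Clause 3: 2 positive; Clause 4: 2 positive; Clause 5: 3 positive; Clause 6: 2 positive; Clause 7: 1 positive.
Total positive literal occurrences = 14.

14


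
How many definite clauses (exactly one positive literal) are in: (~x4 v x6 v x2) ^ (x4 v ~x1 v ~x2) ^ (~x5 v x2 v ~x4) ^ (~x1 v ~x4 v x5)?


A definite clause has exactly one positive literal.
Clause 1: 2 positive -> not definite
Clause 2: 1 positive -> definite
Clause 3: 1 positive -> definite
Clause 4: 1 positive -> definite
Definite clause count = 3.

3


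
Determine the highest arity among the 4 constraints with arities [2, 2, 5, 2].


The arities are: 2, 2, 5, 2.
Scan for the maximum value.
Maximum arity = 5.

5


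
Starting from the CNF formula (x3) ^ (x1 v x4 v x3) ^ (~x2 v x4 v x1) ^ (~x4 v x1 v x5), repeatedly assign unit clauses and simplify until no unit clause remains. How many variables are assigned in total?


Unit propagation repeatedly assigns the literal in any unit clause, then simplifies.
Assignments in order: x3 = T.
No further unit clauses remain.
Total variables assigned = 1.

1


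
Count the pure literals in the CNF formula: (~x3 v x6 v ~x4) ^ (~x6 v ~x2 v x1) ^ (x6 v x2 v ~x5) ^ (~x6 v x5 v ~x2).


A pure literal appears in only one polarity across all clauses.
Pure literals: x1 (positive only), x3 (negative only), x4 (negative only).
Count = 3.

3


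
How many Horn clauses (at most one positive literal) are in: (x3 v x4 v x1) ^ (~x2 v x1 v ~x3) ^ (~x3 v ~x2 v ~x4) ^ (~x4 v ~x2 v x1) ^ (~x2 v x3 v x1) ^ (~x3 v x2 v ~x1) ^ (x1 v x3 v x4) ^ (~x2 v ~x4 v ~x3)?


A Horn clause has at most one positive literal.
Clause 1: 3 positive lit(s) -> not Horn
Clause 2: 1 positive lit(s) -> Horn
Clause 3: 0 positive lit(s) -> Horn
Clause 4: 1 positive lit(s) -> Horn
Clause 5: 2 positive lit(s) -> not Horn
Clause 6: 1 positive lit(s) -> Horn
Clause 7: 3 positive lit(s) -> not Horn
Clause 8: 0 positive lit(s) -> Horn
Total Horn clauses = 5.

5


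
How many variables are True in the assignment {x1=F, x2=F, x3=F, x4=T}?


The weight is the number of variables assigned True.
True variables: x4.
Weight = 1.

1


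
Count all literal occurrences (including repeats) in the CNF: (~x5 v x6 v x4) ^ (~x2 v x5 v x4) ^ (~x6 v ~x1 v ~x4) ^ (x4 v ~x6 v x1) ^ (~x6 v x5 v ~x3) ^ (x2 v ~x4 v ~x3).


Clause lengths: 3, 3, 3, 3, 3, 3.
Sum = 3 + 3 + 3 + 3 + 3 + 3 = 18.

18


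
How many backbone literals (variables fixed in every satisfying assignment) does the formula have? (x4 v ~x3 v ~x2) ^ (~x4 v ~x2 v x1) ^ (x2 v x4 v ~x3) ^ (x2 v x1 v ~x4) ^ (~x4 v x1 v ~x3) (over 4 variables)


Find all satisfying assignments: 8 model(s).
Check which variables have the same value in every model.
No variable is fixed across all models.
Backbone size = 0.

0


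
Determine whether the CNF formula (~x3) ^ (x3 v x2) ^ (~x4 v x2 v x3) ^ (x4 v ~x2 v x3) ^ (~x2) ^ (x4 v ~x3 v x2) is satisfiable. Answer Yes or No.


Check all 16 possible truth assignments.
Number of satisfying assignments found: 0.
The formula is unsatisfiable.

No


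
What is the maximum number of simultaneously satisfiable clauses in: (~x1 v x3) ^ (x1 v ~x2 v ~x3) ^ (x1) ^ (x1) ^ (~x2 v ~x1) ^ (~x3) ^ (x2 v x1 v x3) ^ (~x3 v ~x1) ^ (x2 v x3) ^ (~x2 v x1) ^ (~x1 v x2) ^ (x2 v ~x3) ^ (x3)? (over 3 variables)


Enumerate all 8 truth assignments.
For each, count how many of the 13 clauses are satisfied.
The formula is not fully satisfiable, so the maximum is below 13.
Maximum simultaneously satisfiable clauses = 10.

10


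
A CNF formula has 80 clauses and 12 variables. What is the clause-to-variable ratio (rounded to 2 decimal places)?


Clause-to-variable ratio = clauses / variables.
80 / 12 = 6.67.

6.67


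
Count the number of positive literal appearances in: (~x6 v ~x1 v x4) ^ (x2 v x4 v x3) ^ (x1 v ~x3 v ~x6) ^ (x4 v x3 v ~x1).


Scan each clause for unnegated literals.
Clause 1: 1 positive; Clause 2: 3 positive; Clause 3: 1 positive; Clause 4: 2 positive.
Total positive literal occurrences = 7.

7


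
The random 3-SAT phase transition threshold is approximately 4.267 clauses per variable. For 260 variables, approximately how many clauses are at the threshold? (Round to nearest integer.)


The 3-SAT phase transition occurs at approximately 4.267 clauses per variable.
m = 4.267 * 260 = 1109.42.
Rounded to nearest integer: 1109.

1109


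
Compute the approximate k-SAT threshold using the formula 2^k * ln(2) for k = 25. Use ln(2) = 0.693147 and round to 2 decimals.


Using the asymptotic formula: threshold ~ 2^k * ln(2).
2^25 = 33554432.
33554432 * 0.693147 = 23258153.88.

23258153.88


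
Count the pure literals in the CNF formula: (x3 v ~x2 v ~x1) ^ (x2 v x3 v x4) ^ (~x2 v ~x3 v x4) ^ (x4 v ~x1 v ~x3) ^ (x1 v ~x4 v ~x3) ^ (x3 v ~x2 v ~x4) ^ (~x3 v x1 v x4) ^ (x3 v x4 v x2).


A pure literal appears in only one polarity across all clauses.
No pure literals found.
Count = 0.

0


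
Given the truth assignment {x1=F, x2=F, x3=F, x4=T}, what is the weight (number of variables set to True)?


The weight is the number of variables assigned True.
True variables: x4.
Weight = 1.

1


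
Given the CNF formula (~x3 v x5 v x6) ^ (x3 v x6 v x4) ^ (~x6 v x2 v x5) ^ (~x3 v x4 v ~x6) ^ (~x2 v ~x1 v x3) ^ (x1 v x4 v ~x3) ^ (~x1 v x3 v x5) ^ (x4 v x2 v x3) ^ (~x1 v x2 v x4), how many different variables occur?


Identify each distinct variable in the formula.
Variables found: x1, x2, x3, x4, x5, x6.
Total distinct variables = 6.

6


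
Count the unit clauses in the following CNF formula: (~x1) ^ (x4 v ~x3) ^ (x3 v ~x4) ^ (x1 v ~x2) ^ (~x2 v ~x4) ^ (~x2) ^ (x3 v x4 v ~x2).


A unit clause contains exactly one literal.
Unit clauses found: (~x1), (~x2).
Count = 2.

2


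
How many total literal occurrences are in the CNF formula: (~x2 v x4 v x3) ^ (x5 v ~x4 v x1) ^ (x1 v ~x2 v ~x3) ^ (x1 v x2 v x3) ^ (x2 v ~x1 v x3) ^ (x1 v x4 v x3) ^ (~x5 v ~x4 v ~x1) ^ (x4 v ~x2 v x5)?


Clause lengths: 3, 3, 3, 3, 3, 3, 3, 3.
Sum = 3 + 3 + 3 + 3 + 3 + 3 + 3 + 3 = 24.

24


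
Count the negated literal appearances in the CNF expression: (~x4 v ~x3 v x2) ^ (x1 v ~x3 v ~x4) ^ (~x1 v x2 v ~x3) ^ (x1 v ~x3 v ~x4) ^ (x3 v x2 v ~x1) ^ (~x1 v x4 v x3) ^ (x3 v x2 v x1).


Scan each clause for negated literals.
Clause 1: 2 negative; Clause 2: 2 negative; Clause 3: 2 negative; Clause 4: 2 negative; Clause 5: 1 negative; Clause 6: 1 negative; Clause 7: 0 negative.
Total negative literal occurrences = 10.

10


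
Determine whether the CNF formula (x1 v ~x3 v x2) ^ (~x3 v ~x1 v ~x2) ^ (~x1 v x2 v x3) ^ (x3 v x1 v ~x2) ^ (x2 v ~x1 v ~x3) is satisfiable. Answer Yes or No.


Check all 8 possible truth assignments.
Number of satisfying assignments found: 3.
The formula is satisfiable.

Yes


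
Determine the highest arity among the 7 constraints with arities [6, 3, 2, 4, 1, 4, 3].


The arities are: 6, 3, 2, 4, 1, 4, 3.
Scan for the maximum value.
Maximum arity = 6.

6


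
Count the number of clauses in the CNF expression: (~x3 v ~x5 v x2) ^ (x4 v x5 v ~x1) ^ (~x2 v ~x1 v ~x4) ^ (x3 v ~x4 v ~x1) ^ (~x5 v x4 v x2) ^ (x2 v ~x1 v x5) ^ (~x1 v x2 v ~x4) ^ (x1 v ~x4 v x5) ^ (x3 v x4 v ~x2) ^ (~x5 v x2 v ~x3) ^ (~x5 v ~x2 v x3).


Each group enclosed in parentheses joined by ^ is one clause.
Counting the conjuncts: 11 clauses.

11


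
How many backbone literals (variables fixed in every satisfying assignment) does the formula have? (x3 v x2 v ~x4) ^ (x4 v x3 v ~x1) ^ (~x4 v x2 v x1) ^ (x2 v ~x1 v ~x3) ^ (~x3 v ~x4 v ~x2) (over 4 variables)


Find all satisfying assignments: 7 model(s).
Check which variables have the same value in every model.
No variable is fixed across all models.
Backbone size = 0.

0


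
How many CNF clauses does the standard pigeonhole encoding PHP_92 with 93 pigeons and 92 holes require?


The PHP encoding has two parts:
1) At-least-one-hole clauses: 93 (one per pigeon, each with 92 literals).
2) At-most-one-pigeon-per-hole clauses: 92 holes * C(93,2) = 92 * 4278 = 393576.
Total clauses = 93 + 393576 = 393669.

393669


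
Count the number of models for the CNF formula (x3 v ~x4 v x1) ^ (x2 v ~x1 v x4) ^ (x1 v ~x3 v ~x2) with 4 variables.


Enumerate all 16 truth assignments over 4 variables.
Test each against every clause.
Satisfying assignments found: 10.

10


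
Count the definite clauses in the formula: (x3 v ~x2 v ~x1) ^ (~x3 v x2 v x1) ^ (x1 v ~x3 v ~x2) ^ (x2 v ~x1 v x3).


A definite clause has exactly one positive literal.
Clause 1: 1 positive -> definite
Clause 2: 2 positive -> not definite
Clause 3: 1 positive -> definite
Clause 4: 2 positive -> not definite
Definite clause count = 2.

2


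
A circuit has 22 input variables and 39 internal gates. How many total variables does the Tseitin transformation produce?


The Tseitin transformation introduces one auxiliary variable per gate.
Total variables = inputs + gates = 22 + 39 = 61.

61


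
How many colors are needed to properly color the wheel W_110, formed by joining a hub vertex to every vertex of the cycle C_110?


W_110 consists of the cycle C_110 together with a hub vertex adjacent to every cycle vertex.
The cycle C_110 needs 2 colors (even cycle -> 2).
The hub is adjacent to every cycle vertex, so it must receive a new color distinct from all of them.
Chromatic number = 2 + 1 = 3.

3


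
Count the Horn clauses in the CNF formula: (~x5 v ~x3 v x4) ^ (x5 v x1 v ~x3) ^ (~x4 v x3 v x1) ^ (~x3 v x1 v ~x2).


A Horn clause has at most one positive literal.
Clause 1: 1 positive lit(s) -> Horn
Clause 2: 2 positive lit(s) -> not Horn
Clause 3: 2 positive lit(s) -> not Horn
Clause 4: 1 positive lit(s) -> Horn
Total Horn clauses = 2.

2


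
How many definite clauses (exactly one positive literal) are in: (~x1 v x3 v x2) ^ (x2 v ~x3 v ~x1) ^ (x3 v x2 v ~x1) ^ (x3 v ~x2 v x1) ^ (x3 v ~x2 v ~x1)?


A definite clause has exactly one positive literal.
Clause 1: 2 positive -> not definite
Clause 2: 1 positive -> definite
Clause 3: 2 positive -> not definite
Clause 4: 2 positive -> not definite
Clause 5: 1 positive -> definite
Definite clause count = 2.

2


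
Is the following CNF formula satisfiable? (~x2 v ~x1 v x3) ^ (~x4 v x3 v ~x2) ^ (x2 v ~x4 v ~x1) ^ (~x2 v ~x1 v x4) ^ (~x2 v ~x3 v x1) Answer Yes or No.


Check all 16 possible truth assignments.
Number of satisfying assignments found: 8.
The formula is satisfiable.

Yes


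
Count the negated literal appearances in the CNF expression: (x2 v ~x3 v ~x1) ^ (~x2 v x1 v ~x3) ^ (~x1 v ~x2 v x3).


Scan each clause for negated literals.
Clause 1: 2 negative; Clause 2: 2 negative; Clause 3: 2 negative.
Total negative literal occurrences = 6.

6


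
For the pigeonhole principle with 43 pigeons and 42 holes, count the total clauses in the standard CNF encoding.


The PHP encoding has two parts:
1) At-least-one-hole clauses: 43 (one per pigeon, each with 42 literals).
2) At-most-one-pigeon-per-hole clauses: 42 holes * C(43,2) = 42 * 903 = 37926.
Total clauses = 43 + 37926 = 37969.

37969


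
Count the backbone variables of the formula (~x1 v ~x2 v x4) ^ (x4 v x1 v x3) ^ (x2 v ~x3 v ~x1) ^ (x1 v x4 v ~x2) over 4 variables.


Find all satisfying assignments: 9 model(s).
Check which variables have the same value in every model.
No variable is fixed across all models.
Backbone size = 0.

0


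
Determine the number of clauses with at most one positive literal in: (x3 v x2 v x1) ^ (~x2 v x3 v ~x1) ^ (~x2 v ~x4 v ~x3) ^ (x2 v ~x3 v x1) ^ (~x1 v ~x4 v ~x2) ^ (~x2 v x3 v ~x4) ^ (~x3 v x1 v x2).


A Horn clause has at most one positive literal.
Clause 1: 3 positive lit(s) -> not Horn
Clause 2: 1 positive lit(s) -> Horn
Clause 3: 0 positive lit(s) -> Horn
Clause 4: 2 positive lit(s) -> not Horn
Clause 5: 0 positive lit(s) -> Horn
Clause 6: 1 positive lit(s) -> Horn
Clause 7: 2 positive lit(s) -> not Horn
Total Horn clauses = 4.

4


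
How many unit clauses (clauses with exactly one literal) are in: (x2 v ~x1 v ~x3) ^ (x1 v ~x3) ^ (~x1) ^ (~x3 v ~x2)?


A unit clause contains exactly one literal.
Unit clauses found: (~x1).
Count = 1.

1


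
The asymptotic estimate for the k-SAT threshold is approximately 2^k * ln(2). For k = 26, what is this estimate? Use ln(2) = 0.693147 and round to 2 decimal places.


Using the asymptotic formula: threshold ~ 2^k * ln(2).
2^26 = 67108864.
67108864 * 0.693147 = 46516307.76.

46516307.76


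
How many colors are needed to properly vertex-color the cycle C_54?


A cycle on an even number of vertices is bipartite: alternate two colors around the cycle.
Since 54 is even, two colors suffice, and at least two are needed because the graph has edges.
Chromatic number = 2.

2


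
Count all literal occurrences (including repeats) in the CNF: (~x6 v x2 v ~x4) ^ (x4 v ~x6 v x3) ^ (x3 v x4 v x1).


Clause lengths: 3, 3, 3.
Sum = 3 + 3 + 3 = 9.

9


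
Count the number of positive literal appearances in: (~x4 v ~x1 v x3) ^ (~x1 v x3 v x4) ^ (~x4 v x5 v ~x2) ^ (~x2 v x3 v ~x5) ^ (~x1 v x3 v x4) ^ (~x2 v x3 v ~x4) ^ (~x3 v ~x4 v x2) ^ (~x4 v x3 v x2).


Scan each clause for unnegated literals.
Clause 1: 1 positive; Clause 2: 2 positive; Clause 3: 1 positive; Clause 4: 1 positive; Clause 5: 2 positive; Clause 6: 1 positive; Clause 7: 1 positive; Clause 8: 2 positive.
Total positive literal occurrences = 11.

11


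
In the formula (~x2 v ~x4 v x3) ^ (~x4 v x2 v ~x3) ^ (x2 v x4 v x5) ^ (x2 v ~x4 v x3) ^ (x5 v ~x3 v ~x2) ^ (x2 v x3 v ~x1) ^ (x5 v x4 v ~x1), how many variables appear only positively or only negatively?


A pure literal appears in only one polarity across all clauses.
Pure literals: x1 (negative only), x5 (positive only).
Count = 2.

2


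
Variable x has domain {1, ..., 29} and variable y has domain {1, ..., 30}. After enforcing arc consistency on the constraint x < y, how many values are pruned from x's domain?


For the constraint x < y, x needs a supporting value in y's domain.
x can be at most 29 (one less than y's maximum).
Valid x values from domain: 29 out of 29.
Pruned = 29 - 29 = 0.

0


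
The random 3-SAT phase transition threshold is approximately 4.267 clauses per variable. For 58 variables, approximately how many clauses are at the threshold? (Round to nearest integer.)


The 3-SAT phase transition occurs at approximately 4.267 clauses per variable.
m = 4.267 * 58 = 247.486.
Rounded to nearest integer: 247.

247


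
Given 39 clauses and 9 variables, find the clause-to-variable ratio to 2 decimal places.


Clause-to-variable ratio = clauses / variables.
39 / 9 = 4.33.

4.33


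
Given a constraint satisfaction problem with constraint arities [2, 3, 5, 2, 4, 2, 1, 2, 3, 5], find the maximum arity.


The arities are: 2, 3, 5, 2, 4, 2, 1, 2, 3, 5.
Scan for the maximum value.
Maximum arity = 5.

5


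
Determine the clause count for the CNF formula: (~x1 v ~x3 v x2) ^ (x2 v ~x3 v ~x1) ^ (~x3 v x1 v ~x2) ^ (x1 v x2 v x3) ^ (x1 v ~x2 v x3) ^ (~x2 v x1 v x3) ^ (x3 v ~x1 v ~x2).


Each group enclosed in parentheses joined by ^ is one clause.
Counting the conjuncts: 7 clauses.

7


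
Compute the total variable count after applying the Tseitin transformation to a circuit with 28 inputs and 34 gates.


The Tseitin transformation introduces one auxiliary variable per gate.
Total variables = inputs + gates = 28 + 34 = 62.

62


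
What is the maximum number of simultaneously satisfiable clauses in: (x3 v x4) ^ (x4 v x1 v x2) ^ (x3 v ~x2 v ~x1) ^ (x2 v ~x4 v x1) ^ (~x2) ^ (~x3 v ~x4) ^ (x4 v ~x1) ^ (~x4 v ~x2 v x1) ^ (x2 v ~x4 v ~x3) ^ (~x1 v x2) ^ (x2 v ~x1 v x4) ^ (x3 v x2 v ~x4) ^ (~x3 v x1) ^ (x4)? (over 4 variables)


Enumerate all 16 truth assignments.
For each, count how many of the 14 clauses are satisfied.
The formula is not fully satisfiable, so the maximum is below 14.
Maximum simultaneously satisfiable clauses = 12.

12


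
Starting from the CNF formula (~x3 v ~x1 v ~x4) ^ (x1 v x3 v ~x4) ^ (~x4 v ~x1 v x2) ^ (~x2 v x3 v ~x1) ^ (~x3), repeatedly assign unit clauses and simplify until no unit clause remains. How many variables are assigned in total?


Unit propagation repeatedly assigns the literal in any unit clause, then simplifies.
Assignments in order: x3 = F.
No further unit clauses remain.
Total variables assigned = 1.

1


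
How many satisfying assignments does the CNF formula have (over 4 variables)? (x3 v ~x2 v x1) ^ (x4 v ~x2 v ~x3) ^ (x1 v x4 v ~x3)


Enumerate all 16 truth assignments over 4 variables.
Test each against every clause.
Satisfying assignments found: 11.

11


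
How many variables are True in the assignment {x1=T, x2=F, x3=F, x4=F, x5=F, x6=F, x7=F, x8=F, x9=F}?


The weight is the number of variables assigned True.
True variables: x1.
Weight = 1.

1


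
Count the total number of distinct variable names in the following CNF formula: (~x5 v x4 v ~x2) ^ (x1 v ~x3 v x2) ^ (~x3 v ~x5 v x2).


Identify each distinct variable in the formula.
Variables found: x1, x2, x3, x4, x5.
Total distinct variables = 5.

5


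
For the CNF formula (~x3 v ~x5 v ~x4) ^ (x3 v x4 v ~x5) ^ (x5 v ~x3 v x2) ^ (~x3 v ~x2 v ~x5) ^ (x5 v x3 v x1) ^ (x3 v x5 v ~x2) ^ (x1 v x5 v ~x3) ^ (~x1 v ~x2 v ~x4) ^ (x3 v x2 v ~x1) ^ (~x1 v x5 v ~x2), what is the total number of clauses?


Each group enclosed in parentheses joined by ^ is one clause.
Counting the conjuncts: 10 clauses.

10


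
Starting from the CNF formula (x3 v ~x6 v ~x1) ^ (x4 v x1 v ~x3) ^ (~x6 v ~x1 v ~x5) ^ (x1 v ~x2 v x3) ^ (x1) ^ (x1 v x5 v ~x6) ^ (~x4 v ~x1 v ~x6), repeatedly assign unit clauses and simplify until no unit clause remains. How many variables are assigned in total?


Unit propagation repeatedly assigns the literal in any unit clause, then simplifies.
Assignments in order: x1 = T.
No further unit clauses remain.
Total variables assigned = 1.

1


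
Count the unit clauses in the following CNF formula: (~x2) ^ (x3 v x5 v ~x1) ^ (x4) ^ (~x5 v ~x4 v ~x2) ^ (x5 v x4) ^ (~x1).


A unit clause contains exactly one literal.
Unit clauses found: (~x2), (x4), (~x1).
Count = 3.

3


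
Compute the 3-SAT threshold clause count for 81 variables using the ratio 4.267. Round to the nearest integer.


The 3-SAT phase transition occurs at approximately 4.267 clauses per variable.
m = 4.267 * 81 = 345.627.
Rounded to nearest integer: 346.

346


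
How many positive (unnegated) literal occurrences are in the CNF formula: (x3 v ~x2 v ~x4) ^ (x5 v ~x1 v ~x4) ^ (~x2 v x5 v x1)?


Scan each clause for unnegated literals.
Clause 1: 1 positive; Clause 2: 1 positive; Clause 3: 2 positive.
Total positive literal occurrences = 4.

4


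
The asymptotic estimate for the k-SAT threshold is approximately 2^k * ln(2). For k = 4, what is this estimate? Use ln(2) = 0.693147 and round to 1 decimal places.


Using the asymptotic formula: threshold ~ 2^k * ln(2).
2^4 = 16.
16 * 0.693147 = 11.1.

11.1


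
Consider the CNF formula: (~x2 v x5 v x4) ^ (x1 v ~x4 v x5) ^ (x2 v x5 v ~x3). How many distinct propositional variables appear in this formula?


Identify each distinct variable in the formula.
Variables found: x1, x2, x3, x4, x5.
Total distinct variables = 5.

5


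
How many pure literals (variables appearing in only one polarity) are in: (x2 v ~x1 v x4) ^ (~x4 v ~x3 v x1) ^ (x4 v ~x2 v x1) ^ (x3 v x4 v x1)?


A pure literal appears in only one polarity across all clauses.
No pure literals found.
Count = 0.

0


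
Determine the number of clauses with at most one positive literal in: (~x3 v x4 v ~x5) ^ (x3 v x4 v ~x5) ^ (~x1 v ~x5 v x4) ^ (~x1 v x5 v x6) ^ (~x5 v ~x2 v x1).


A Horn clause has at most one positive literal.
Clause 1: 1 positive lit(s) -> Horn
Clause 2: 2 positive lit(s) -> not Horn
Clause 3: 1 positive lit(s) -> Horn
Clause 4: 2 positive lit(s) -> not Horn
Clause 5: 1 positive lit(s) -> Horn
Total Horn clauses = 3.

3


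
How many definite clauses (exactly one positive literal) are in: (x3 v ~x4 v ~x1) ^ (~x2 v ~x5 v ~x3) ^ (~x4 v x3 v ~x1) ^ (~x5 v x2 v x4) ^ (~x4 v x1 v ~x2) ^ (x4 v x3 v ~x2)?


A definite clause has exactly one positive literal.
Clause 1: 1 positive -> definite
Clause 2: 0 positive -> not definite
Clause 3: 1 positive -> definite
Clause 4: 2 positive -> not definite
Clause 5: 1 positive -> definite
Clause 6: 2 positive -> not definite
Definite clause count = 3.

3


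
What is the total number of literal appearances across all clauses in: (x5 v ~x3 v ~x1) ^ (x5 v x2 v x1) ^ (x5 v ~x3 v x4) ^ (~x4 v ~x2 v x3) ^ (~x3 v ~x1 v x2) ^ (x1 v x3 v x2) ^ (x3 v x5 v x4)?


Clause lengths: 3, 3, 3, 3, 3, 3, 3.
Sum = 3 + 3 + 3 + 3 + 3 + 3 + 3 = 21.

21


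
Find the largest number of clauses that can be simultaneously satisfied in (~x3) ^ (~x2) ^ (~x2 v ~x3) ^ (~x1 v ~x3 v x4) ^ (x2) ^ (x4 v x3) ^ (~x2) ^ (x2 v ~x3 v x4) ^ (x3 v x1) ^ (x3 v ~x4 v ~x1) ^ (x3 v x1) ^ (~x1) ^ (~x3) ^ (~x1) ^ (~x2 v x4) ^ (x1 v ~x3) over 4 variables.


Enumerate all 16 truth assignments.
For each, count how many of the 16 clauses are satisfied.
The formula is not fully satisfiable, so the maximum is below 16.
Maximum simultaneously satisfiable clauses = 13.

13


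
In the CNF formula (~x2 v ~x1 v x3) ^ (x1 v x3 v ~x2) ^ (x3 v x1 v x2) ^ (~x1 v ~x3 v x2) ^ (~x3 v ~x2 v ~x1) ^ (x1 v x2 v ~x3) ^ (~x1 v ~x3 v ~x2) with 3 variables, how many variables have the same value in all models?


Find all satisfying assignments: 2 model(s).
Check which variables have the same value in every model.
No variable is fixed across all models.
Backbone size = 0.

0


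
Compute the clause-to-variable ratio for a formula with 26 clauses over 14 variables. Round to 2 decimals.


Clause-to-variable ratio = clauses / variables.
26 / 14 = 1.86.

1.86


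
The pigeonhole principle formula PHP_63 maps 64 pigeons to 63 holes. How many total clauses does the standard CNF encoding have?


The PHP encoding has two parts:
1) At-least-one-hole clauses: 64 (one per pigeon, each with 63 literals).
2) At-most-one-pigeon-per-hole clauses: 63 holes * C(64,2) = 63 * 2016 = 127008.
Total clauses = 64 + 127008 = 127072.

127072


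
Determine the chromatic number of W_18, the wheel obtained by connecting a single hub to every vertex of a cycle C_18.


W_18 consists of the cycle C_18 together with a hub vertex adjacent to every cycle vertex.
The cycle C_18 needs 2 colors (even cycle -> 2).
The hub is adjacent to every cycle vertex, so it must receive a new color distinct from all of them.
Chromatic number = 2 + 1 = 3.

3


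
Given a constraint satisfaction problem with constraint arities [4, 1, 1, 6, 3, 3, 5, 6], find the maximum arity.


The arities are: 4, 1, 1, 6, 3, 3, 5, 6.
Scan for the maximum value.
Maximum arity = 6.

6


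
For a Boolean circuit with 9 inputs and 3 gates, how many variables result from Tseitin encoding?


The Tseitin transformation introduces one auxiliary variable per gate.
Total variables = inputs + gates = 9 + 3 = 12.

12


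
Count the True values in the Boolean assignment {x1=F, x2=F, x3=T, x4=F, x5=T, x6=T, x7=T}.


The weight is the number of variables assigned True.
True variables: x3, x5, x6, x7.
Weight = 4.

4


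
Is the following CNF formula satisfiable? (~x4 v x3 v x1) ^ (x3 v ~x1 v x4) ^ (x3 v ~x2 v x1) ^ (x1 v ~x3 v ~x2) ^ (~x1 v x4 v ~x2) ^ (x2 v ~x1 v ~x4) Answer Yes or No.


Check all 16 possible truth assignments.
Number of satisfying assignments found: 6.
The formula is satisfiable.

Yes


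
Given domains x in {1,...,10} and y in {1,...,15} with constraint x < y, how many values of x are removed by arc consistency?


For the constraint x < y, x needs a supporting value in y's domain.
x can be at most 14 (one less than y's maximum).
Valid x values from domain: 10 out of 10.
Pruned = 10 - 10 = 0.

0


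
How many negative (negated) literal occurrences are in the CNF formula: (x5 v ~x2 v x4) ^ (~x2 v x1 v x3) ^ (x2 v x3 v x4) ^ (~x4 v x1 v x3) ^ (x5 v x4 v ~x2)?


Scan each clause for negated literals.
Clause 1: 1 negative; Clause 2: 1 negative; Clause 3: 0 negative; Clause 4: 1 negative; Clause 5: 1 negative.
Total negative literal occurrences = 4.

4


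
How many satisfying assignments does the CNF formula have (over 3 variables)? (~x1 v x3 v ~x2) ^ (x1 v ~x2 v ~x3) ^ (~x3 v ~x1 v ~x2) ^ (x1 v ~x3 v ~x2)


Enumerate all 8 truth assignments over 3 variables.
Test each against every clause.
Satisfying assignments found: 5.

5


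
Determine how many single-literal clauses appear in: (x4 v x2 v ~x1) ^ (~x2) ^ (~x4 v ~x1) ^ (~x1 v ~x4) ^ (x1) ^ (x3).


A unit clause contains exactly one literal.
Unit clauses found: (~x2), (x1), (x3).
Count = 3.

3


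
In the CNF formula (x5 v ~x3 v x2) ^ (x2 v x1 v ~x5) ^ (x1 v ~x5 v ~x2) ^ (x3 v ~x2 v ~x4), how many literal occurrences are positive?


Scan each clause for unnegated literals.
Clause 1: 2 positive; Clause 2: 2 positive; Clause 3: 1 positive; Clause 4: 1 positive.
Total positive literal occurrences = 6.

6


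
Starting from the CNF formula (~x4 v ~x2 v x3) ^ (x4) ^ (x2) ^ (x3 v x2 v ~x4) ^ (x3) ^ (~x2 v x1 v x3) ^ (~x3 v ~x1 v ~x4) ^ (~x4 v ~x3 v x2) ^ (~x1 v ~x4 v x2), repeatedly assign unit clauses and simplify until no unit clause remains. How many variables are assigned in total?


Unit propagation repeatedly assigns the literal in any unit clause, then simplifies.
Assignments in order: x4 = T, x2 = T, x3 = T, x1 = F.
No further unit clauses remain.
Total variables assigned = 4.

4


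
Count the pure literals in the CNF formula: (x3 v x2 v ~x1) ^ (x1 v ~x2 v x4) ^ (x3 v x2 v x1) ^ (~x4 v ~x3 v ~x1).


A pure literal appears in only one polarity across all clauses.
No pure literals found.
Count = 0.

0


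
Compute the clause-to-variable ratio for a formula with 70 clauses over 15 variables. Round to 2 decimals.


Clause-to-variable ratio = clauses / variables.
70 / 15 = 4.67.

4.67


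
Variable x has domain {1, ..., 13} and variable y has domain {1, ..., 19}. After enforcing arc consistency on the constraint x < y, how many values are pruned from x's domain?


For the constraint x < y, x needs a supporting value in y's domain.
x can be at most 18 (one less than y's maximum).
Valid x values from domain: 13 out of 13.
Pruned = 13 - 13 = 0.

0


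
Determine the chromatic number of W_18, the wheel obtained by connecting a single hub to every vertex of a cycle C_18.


W_18 consists of the cycle C_18 together with a hub vertex adjacent to every cycle vertex.
The cycle C_18 needs 2 colors (even cycle -> 2).
The hub is adjacent to every cycle vertex, so it must receive a new color distinct from all of them.
Chromatic number = 2 + 1 = 3.

3


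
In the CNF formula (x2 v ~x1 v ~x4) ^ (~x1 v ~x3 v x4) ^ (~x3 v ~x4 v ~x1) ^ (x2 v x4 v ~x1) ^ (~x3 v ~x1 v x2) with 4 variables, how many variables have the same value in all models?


Find all satisfying assignments: 10 model(s).
Check which variables have the same value in every model.
No variable is fixed across all models.
Backbone size = 0.

0


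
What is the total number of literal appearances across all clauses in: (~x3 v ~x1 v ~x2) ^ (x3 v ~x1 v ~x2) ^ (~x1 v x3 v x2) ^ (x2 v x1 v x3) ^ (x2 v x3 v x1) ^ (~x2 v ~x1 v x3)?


Clause lengths: 3, 3, 3, 3, 3, 3.
Sum = 3 + 3 + 3 + 3 + 3 + 3 = 18.

18


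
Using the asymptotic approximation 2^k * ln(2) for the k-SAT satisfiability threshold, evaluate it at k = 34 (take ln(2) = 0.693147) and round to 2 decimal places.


Using the asymptotic formula: threshold ~ 2^k * ln(2).
2^34 = 17179869184.
17179869184 * 0.693147 = 11908174785.28.

11908174785.28


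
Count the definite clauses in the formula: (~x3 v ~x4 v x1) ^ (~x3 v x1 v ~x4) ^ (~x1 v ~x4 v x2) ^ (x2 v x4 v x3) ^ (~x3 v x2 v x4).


A definite clause has exactly one positive literal.
Clause 1: 1 positive -> definite
Clause 2: 1 positive -> definite
Clause 3: 1 positive -> definite
Clause 4: 3 positive -> not definite
Clause 5: 2 positive -> not definite
Definite clause count = 3.

3
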